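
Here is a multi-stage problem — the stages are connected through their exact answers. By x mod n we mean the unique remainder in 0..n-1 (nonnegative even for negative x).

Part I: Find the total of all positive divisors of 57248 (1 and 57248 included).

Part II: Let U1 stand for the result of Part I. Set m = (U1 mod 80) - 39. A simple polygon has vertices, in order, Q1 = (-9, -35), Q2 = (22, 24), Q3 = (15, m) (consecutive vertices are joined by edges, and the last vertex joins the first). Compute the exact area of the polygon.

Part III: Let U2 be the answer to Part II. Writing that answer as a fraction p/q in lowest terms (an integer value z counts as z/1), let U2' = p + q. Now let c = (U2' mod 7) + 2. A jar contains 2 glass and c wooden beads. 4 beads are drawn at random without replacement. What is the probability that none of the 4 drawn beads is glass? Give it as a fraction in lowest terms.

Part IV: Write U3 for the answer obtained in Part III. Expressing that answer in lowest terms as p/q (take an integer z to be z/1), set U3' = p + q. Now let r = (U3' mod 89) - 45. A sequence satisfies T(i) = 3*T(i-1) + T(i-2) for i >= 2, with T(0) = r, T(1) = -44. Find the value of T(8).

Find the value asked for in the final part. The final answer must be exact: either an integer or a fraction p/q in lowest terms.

Part I: 57248 = 2^5 * 1789; sigma = (1 + 2 + 4 + 8 + 16 + 32) * (1 + 1789) = 63 * 1790 = 112770; answer 112770
Part II: U1 = 112770; m = 11; cross terms: (-9*24 - 22*-35)=554, (22*11 - 15*24)=-118, (15*-35 - -9*11)=-426; twice the area = |10| = 10; area = 5; answer 5
Part III: U2 = 5; threaded value p + q = 6; c = 8; total draws C(10,4) = 210; favorable C(8,4) = 70; P = 1/3; answer 1/3
Part IV: U3 = 1/3; threaded value p + q = 4; r = -41; T(2) = 3*(-44) + 1*(-41) = -173; iterating: T(2)=-173, T(3)=-563, T(4)=-1862, T(5)=-6149, T(6)=-20309, T(7)=-67076, T(8)=-221537; answer -221537

-221537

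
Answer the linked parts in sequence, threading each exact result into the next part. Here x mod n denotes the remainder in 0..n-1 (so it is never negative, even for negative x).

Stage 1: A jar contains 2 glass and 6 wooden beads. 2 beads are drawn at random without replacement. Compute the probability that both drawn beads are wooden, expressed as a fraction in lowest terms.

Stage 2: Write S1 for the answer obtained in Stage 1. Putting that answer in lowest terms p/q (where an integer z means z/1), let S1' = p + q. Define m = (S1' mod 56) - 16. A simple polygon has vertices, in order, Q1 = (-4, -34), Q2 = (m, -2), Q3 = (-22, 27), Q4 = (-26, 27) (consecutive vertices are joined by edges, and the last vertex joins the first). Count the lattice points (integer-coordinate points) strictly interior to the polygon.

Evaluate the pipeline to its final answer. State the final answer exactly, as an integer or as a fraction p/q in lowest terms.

1353

Stage 1: total draws C(8,2) = 28; favorable C(6,2) = 15; P = 15/28; answer 15/28
Stage 2: S1 = 15/28; threaded value p + q = 43; m = 27; cross terms: (-4*-2 - 27*-34)=926, (27*27 - -22*-2)=685, (-22*27 - -26*27)=108, (-26*-34 - -4*27)=992; twice the area = |2711| = 2711; area = 2711/2; boundary points = 1 + 1 + 4 + 1 = 7; strictly interior points = area - boundary/2 + 1 = 1353; answer 1353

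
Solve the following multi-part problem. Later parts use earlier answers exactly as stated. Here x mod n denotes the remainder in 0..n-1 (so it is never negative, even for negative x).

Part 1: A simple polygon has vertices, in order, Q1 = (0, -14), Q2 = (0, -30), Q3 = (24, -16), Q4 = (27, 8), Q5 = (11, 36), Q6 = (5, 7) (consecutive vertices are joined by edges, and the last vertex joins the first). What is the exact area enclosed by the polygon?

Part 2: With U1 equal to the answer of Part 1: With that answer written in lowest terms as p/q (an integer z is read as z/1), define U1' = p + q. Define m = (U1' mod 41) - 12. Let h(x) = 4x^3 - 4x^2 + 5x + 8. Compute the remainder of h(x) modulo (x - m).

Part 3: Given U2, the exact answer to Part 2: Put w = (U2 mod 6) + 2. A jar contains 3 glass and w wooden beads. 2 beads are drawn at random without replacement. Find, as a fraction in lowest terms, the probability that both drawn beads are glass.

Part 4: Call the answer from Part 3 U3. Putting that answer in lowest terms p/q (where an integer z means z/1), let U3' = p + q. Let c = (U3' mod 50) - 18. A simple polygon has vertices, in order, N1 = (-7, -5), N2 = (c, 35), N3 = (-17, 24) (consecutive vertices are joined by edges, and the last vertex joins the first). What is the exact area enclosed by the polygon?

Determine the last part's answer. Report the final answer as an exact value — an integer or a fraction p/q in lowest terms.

255/2

Part 1: cross terms: (0*-30 - 0*-14)=0, (0*-16 - 24*-30)=720, (24*8 - 27*-16)=624, (27*36 - 11*8)=884, (11*7 - 5*36)=-103, (5*-14 - 0*7)=-70; twice the area = |2055| = 2055; area = 2055/2; answer 2055/2
Part 2: U1 = 2055/2; threaded value p + q = 2057; m = -5; remainder = value at the root: 4*(-5)^3 - 4*(-5)^2 + 5*(-5)^1 + 8 = (-500) + (-100) + (-25) + (8) = -617; answer -617
Part 3: U2 = -617; w = 3; total draws C(6,2) = 15; favorable C(3,2) = 3; P = 1/5; answer 1/5
Part 4: U3 = 1/5; threaded value p + q = 6; c = -12; cross terms: (-7*35 - -12*-5)=-305, (-12*24 - -17*35)=307, (-17*-5 - -7*24)=253; twice the area = |255| = 255; area = 255/2; answer 255/2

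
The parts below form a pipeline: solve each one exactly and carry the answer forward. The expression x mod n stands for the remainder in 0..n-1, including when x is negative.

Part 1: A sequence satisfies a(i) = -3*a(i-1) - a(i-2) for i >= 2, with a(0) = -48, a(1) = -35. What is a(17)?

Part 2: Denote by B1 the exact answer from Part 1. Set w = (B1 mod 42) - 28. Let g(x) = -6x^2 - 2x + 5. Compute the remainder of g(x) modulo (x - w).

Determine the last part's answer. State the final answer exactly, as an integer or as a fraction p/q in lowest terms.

Part 1: a(2) = -3*(-35) - 1*(-48) = 153; iterating: a(2)=153, a(3)=-424, a(4)=1119, a(5)=-2933, a(6)=7680, a(7)=-20107, a(8)=52641, a(9)=-137816, a(10)=360807, a(11)=-944605, a(12)=2473008, a(13)=-6474419, a(14)=16950249, a(15)=-44376328, a(16)=116178735, a(17)=-304159877; answer -304159877
Part 2: B1 = -304159877; w = -21; remainder = value at the root: -6*(-21)^2 - 2*(-21)^1 + 5 = (-2646) + (42) + (5) = -2599; answer -2599

-2599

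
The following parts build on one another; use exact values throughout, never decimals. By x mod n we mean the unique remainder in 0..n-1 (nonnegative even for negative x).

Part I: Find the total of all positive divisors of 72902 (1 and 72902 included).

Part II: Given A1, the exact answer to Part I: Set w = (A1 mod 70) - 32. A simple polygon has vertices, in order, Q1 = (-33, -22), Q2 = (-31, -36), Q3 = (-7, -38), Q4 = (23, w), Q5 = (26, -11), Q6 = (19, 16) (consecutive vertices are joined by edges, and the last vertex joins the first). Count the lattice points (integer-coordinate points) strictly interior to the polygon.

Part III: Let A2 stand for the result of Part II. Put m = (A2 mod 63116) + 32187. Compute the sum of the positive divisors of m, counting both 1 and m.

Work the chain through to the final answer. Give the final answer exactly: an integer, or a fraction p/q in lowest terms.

34672

Part I: 72902 = 2 * 36451; sigma = (1 + 2) * (1 + 36451) = 3 * 36452 = 109356; answer 109356
Part II: A1 = 109356; w = -16; cross terms: (-33*-36 - -31*-22)=506, (-31*-38 - -7*-36)=926, (-7*-16 - 23*-38)=986, (23*-11 - 26*-16)=163, (26*16 - 19*-11)=625, (19*-22 - -33*16)=110; twice the area = |3316| = 3316; area = 1658; boundary points = 2 + 2 + 2 + 1 + 1 + 2 = 10; strictly interior points = area - boundary/2 + 1 = 1654; answer 1654
Part III: A2 = 1654; m = 33841; 33841 = 43 * 787; sigma = (1 + 43) * (1 + 787) = 44 * 788 = 34672; answer 34672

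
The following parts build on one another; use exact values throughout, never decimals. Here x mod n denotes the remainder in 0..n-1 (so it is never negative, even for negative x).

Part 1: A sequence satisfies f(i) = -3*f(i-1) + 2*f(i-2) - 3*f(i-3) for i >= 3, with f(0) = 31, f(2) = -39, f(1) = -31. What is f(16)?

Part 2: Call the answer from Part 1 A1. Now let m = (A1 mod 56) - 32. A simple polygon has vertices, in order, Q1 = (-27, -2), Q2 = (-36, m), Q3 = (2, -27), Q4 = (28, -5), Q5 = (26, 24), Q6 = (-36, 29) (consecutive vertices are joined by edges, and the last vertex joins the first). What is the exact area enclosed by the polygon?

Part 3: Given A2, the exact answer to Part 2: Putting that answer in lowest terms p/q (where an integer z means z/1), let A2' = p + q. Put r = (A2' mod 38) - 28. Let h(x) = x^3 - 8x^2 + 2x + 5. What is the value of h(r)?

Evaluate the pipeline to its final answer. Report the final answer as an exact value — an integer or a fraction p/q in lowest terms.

-1390

Part 1: f(3) = -3*(-39) + 2*(-31) - 3*(31) = -38; iterating: f(3)=-38, f(4)=129, f(5)=-346, f(6)=1410, f(7)=-5309, f(8)=19785, f(9)=-74203, f(10)=278106, f(11)=-1042079, f(12)=3905058, f(13)=-14633650, f(14)=54837303, f(15)=-205494383, f(16)=770058705; answer 770058705
Part 2: A1 = 770058705; m = -15; cross terms: (-27*-15 - -36*-2)=333, (-36*-27 - 2*-15)=1002, (2*-5 - 28*-27)=746, (28*24 - 26*-5)=802, (26*29 - -36*24)=1618, (-36*-2 - -27*29)=855; twice the area = |5356| = 5356; area = 2678; answer 2678
Part 3: A2 = 2678; threaded value p + q = 2679; r = -9; 1*(-9)^3 - 8*(-9)^2 + 2*(-9)^1 + 5 = (-729) + (-648) + (-18) + (5) = -1390; answer -1390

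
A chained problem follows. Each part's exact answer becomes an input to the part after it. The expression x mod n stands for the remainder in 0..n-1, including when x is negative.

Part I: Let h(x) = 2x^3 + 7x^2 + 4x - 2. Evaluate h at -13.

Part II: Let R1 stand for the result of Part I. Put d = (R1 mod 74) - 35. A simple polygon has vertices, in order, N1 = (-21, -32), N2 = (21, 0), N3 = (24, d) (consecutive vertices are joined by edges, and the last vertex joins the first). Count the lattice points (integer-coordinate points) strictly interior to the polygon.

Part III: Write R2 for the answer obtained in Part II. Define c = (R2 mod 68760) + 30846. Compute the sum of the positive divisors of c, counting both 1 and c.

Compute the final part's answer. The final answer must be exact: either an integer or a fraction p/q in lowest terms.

49680

Part I: 2*(-13)^3 + 7*(-13)^2 + 4*(-13)^1 - 2 = (-4394) + (1183) + (-52) + (-2) = -3265; answer -3265
Part II: R1 = -3265; d = 30; cross terms: (-21*0 - 21*-32)=672, (21*30 - 24*0)=630, (24*-32 - -21*30)=-138; twice the area = |1164| = 1164; area = 582; boundary points = 2 + 3 + 1 = 6; strictly interior points = area - boundary/2 + 1 = 580; answer 580
Part III: R2 = 580; c = 31426; 31426 = 2 * 19 * 827; sigma = (1 + 2) * (1 + 19) * (1 + 827) = 3 * 20 * 828 = 49680; answer 49680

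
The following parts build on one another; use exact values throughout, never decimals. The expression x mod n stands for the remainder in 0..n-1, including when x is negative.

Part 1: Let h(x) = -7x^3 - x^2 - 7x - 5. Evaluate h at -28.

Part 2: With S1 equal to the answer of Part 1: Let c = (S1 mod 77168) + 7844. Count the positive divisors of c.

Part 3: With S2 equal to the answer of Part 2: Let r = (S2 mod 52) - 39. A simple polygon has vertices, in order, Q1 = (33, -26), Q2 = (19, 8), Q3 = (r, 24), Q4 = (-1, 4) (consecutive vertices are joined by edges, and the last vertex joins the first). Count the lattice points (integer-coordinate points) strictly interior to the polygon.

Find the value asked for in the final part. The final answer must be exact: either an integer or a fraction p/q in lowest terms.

633

Part 1: -7*(-28)^3 - 1*(-28)^2 - 7*(-28)^1 - 5 = (153664) + (-784) + (196) + (-5) = 153071; answer 153071
Part 2: S1 = 153071; c = 83747; 83747 = 83 * 1009; number of divisors = (1+1) * (1+1) = 4; answer 4
Part 3: S2 = 4; r = -35; cross terms: (33*8 - 19*-26)=758, (19*24 - -35*8)=736, (-35*4 - -1*24)=-116, (-1*-26 - 33*4)=-106; twice the area = |1272| = 1272; area = 636; boundary points = 2 + 2 + 2 + 2 = 8; strictly interior points = area - boundary/2 + 1 = 633; answer 633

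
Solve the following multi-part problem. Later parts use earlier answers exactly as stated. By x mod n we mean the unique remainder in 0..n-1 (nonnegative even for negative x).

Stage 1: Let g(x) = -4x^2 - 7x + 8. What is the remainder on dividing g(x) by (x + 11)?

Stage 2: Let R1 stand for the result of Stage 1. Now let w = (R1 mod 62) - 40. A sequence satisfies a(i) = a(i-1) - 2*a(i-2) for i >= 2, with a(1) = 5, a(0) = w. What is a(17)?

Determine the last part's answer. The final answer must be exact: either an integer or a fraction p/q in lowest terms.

2285

Stage 1: remainder = value at the root: -4*(-11)^2 - 7*(-11)^1 + 8 = (-484) + (77) + (8) = -399; answer -399
Stage 2: R1 = -399; w = -5; a(2) = 1*(5) - 2*(-5) = 15; iterating: a(2)=15, a(3)=5, a(4)=-25, a(5)=-35, a(6)=15, a(7)=85, a(8)=55, a(9)=-115, a(10)=-225, a(11)=5, a(12)=455, a(13)=445, a(14)=-465, a(15)=-1355, a(16)=-425, a(17)=2285; answer 2285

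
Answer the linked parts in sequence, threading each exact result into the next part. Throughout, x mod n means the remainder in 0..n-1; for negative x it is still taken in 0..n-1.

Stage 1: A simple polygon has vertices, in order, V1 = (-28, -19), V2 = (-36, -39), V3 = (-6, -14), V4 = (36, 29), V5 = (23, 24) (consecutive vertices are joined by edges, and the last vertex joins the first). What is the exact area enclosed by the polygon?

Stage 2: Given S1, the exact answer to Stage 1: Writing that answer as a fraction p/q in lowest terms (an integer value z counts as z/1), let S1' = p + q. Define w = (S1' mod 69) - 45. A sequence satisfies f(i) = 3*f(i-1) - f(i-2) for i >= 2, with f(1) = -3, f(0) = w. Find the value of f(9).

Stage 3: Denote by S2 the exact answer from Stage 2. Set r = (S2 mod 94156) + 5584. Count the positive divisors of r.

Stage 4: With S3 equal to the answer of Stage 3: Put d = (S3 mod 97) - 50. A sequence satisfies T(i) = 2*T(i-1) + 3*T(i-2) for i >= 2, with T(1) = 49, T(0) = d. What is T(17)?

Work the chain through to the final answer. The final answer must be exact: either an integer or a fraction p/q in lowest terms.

Stage 1: cross terms: (-28*-39 - -36*-19)=408, (-36*-14 - -6*-39)=270, (-6*29 - 36*-14)=330, (36*24 - 23*29)=197, (23*-19 - -28*24)=235; twice the area = |1440| = 1440; area = 720; answer 720
Stage 2: S1 = 720; threaded value p + q = 721; w = -14; f(2) = 3*(-3) - 1*(-14) = 5; iterating: f(2)=5, f(3)=18, f(4)=49, f(5)=129, f(6)=338, f(7)=885, f(8)=2317, f(9)=6066; answer 6066
Stage 3: S2 = 6066; r = 11650; 11650 = 2 * 5^2 * 233; number of divisors = (1+1) * (2+1) * (1+1) = 12; answer 12
Stage 4: S3 = 12; d = -38; T(2) = 2*(49) + 3*(-38) = -16; iterating: T(2)=-16, T(3)=115, T(4)=182, T(5)=709, T(6)=1964, T(7)=6055, T(8)=18002, T(9)=54169, T(10)=162344, T(11)=487195, T(12)=1461422, T(13)=4384429, T(14)=13153124, T(15)=39459535, T(16)=118378442, T(17)=355135489; answer 355135489

355135489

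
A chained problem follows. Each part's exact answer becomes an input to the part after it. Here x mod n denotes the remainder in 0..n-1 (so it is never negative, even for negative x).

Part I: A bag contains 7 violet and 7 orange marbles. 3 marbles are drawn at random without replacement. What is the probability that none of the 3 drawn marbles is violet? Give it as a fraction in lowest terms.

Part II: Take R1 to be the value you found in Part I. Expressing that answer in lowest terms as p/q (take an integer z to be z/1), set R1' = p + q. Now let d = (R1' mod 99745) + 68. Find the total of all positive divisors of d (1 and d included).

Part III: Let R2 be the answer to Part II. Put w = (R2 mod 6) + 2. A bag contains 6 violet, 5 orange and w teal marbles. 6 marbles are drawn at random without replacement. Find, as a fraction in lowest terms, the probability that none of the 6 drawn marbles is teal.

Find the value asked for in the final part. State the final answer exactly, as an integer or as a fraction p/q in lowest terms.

Part I: total draws C(14,3) = 364; favorable C(7,3) = 35; P = 5/52; answer 5/52
Part II: R1 = 5/52; threaded value p + q = 57; d = 125; 125 = 5^3; sigma = (1 + 5 + 25 + 125) = 156; answer 156
Part III: R2 = 156; w = 2; total draws C(13,6) = 1716; favorable C(11,6) = 462; P = 7/26; answer 7/26

7/26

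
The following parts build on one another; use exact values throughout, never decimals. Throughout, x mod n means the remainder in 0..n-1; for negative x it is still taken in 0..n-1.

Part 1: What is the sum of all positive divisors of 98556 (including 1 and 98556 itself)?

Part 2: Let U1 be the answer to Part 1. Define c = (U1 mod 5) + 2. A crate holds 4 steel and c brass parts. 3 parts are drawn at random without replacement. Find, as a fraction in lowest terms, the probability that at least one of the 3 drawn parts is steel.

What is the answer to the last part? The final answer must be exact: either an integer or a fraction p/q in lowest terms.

5/6

Part 1: 98556 = 2^2 * 3 * 43 * 191; sigma = (1 + 2 + 4) * (1 + 3) * (1 + 43) * (1 + 191) = 7 * 4 * 44 * 192 = 236544; answer 236544
Part 2: U1 = 236544; c = 6; total draws C(10,3) = 120; complement C(6,3) = 20; favorable 120 - 20 = 100; P = 5/6; answer 5/6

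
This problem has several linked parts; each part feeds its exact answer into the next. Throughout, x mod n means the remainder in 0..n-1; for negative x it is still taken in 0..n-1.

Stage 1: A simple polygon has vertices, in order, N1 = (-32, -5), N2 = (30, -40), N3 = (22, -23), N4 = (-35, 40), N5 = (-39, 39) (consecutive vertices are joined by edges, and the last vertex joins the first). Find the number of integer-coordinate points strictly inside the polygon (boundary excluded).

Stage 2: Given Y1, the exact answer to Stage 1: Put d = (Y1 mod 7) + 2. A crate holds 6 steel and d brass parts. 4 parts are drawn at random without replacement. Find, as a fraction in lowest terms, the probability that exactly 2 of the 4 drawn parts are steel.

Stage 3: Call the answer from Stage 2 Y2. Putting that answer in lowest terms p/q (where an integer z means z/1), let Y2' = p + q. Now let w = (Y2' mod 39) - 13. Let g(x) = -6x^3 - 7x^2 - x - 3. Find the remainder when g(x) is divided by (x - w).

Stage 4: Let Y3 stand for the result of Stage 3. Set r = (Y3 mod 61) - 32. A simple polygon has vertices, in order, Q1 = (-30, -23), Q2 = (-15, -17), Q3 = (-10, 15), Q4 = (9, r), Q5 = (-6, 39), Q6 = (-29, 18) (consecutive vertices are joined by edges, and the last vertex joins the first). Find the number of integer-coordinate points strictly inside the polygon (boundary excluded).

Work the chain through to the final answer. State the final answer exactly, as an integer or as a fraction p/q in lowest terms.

1131

Stage 1: cross terms: (-32*-40 - 30*-5)=1430, (30*-23 - 22*-40)=190, (22*40 - -35*-23)=75, (-35*39 - -39*40)=195, (-39*-5 - -32*39)=1443; twice the area = |3333| = 3333; area = 3333/2; boundary points = 1 + 1 + 3 + 1 + 1 = 7; strictly interior points = area - boundary/2 + 1 = 1664; answer 1664
Stage 2: Y1 = 1664; d = 7; total draws C(13,4) = 715; favorable C(6,2)*C(7,2) = 315; P = 63/143; answer 63/143
Stage 3: Y2 = 63/143; threaded value p + q = 206; w = -2; remainder = value at the root: -6*(-2)^3 - 7*(-2)^2 - 1*(-2)^1 - 3 = (48) + (-28) + (2) + (-3) = 19; answer 19
Stage 4: Y3 = 19; r = -13; cross terms: (-30*-17 - -15*-23)=165, (-15*15 - -10*-17)=-395, (-10*-13 - 9*15)=-5, (9*39 - -6*-13)=273, (-6*18 - -29*39)=1023, (-29*-23 - -30*18)=1207; twice the area = |2268| = 2268; area = 1134; boundary points = 3 + 1 + 1 + 1 + 1 + 1 = 8; strictly interior points = area - boundary/2 + 1 = 1131; answer 1131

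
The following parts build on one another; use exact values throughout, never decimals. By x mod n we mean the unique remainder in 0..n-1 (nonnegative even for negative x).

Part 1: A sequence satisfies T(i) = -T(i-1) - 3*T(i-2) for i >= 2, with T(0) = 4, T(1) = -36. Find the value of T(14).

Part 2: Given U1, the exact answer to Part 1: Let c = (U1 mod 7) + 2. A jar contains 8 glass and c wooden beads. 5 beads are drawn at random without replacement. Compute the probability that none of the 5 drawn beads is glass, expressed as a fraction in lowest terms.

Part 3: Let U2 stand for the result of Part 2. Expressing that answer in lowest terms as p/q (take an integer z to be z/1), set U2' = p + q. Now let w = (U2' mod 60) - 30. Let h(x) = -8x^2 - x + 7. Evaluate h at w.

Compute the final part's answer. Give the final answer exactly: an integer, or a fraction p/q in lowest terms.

-275

Part 1: T(2) = -1*(-36) - 3*(4) = 24; iterating: T(2)=24, T(3)=84, T(4)=-156, T(5)=-96, T(6)=564, T(7)=-276, T(8)=-1416, T(9)=2244, T(10)=2004, T(11)=-8736, T(12)=2724, T(13)=23484, T(14)=-31656; answer -31656
Part 2: U1 = -31656; c = 7; total draws C(15,5) = 3003; favorable C(7,5) = 21; P = 1/143; answer 1/143
Part 3: U2 = 1/143; threaded value p + q = 144; w = -6; -8*(-6)^2 - 1*(-6)^1 + 7 = (-288) + (6) + (7) = -275; answer -275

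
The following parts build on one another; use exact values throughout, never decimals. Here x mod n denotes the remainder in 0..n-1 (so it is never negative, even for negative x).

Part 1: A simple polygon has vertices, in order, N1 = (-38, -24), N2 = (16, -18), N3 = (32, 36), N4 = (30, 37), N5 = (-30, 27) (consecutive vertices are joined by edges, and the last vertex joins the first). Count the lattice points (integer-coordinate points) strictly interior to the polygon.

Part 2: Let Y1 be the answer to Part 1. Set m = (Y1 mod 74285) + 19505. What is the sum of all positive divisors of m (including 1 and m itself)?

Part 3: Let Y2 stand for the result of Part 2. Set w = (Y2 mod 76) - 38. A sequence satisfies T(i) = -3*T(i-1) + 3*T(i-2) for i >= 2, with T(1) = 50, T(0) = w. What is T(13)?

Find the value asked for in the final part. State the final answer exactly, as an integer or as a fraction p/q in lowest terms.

584227890

Part 1: cross terms: (-38*-18 - 16*-24)=1068, (16*36 - 32*-18)=1152, (32*37 - 30*36)=104, (30*27 - -30*37)=1920, (-30*-24 - -38*27)=1746; twice the area = |5990| = 5990; area = 2995; boundary points = 6 + 2 + 1 + 10 + 1 = 20; strictly interior points = area - boundary/2 + 1 = 2986; answer 2986
Part 2: Y1 = 2986; m = 22491; 22491 = 3^3 * 7^2 * 17; sigma = (1 + 3 + 9 + 27) * (1 + 7 + 49) * (1 + 17) = 40 * 57 * 18 = 41040; answer 41040
Part 3: Y2 = 41040; w = -38; T(2) = -3*(50) + 3*(-38) = -264; iterating: T(2)=-264, T(3)=942, T(4)=-3618, T(5)=13680, T(6)=-51894, T(7)=196722, T(8)=-745848, T(9)=2827710, T(10)=-10720674, T(11)=40645152, T(12)=-154097478, T(13)=584227890; answer 584227890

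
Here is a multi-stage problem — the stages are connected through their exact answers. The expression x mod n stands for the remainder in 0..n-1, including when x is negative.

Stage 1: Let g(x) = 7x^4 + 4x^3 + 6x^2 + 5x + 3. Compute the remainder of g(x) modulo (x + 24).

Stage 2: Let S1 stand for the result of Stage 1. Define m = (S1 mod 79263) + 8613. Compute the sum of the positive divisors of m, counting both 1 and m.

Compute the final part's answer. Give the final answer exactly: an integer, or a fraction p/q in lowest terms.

Stage 1: remainder = value at the root: 7*(-24)^4 + 4*(-24)^3 + 6*(-24)^2 + 5*(-24)^1 + 3 = (2322432) + (-55296) + (3456) + (-120) + (3) = 2270475; answer 2270475
Stage 2: S1 = 2270475; m = 59724; 59724 = 2^2 * 3^3 * 7 * 79; sigma = (1 + 2 + 4) * (1 + 3 + 9 + 27) * (1 + 7) * (1 + 79) = 7 * 40 * 8 * 80 = 179200; answer 179200

179200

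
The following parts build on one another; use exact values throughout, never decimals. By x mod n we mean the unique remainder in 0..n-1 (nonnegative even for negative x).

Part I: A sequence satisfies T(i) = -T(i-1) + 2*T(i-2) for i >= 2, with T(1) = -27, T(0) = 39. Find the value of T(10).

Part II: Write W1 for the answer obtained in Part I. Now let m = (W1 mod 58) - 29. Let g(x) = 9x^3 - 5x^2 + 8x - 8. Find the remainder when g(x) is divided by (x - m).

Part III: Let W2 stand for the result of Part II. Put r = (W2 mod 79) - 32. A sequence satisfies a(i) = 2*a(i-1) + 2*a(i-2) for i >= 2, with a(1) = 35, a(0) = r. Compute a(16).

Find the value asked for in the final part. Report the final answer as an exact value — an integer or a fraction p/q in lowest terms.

170636288

Part I: T(2) = -1*(-27) + 2*(39) = 105; iterating: T(2)=105, T(3)=-159, T(4)=369, T(5)=-687, T(6)=1425, T(7)=-2799, T(8)=5649, T(9)=-11247, T(10)=22545; answer 22545
Part II: W1 = 22545; m = 12; remainder = value at the root: 9*(12)^3 - 5*(12)^2 + 8*(12)^1 - 8 = (15552) + (-720) + (96) + (-8) = 14920; answer 14920
Part III: W2 = 14920; r = 36; a(2) = 2*(35) + 2*(36) = 142; iterating: a(2)=142, a(3)=354, a(4)=992, a(5)=2692, a(6)=7368, a(7)=20120, a(8)=54976, a(9)=150192, a(10)=410336, a(11)=1121056, a(12)=3062784, a(13)=8367680, a(14)=22860928, a(15)=62457216, a(16)=170636288; answer 170636288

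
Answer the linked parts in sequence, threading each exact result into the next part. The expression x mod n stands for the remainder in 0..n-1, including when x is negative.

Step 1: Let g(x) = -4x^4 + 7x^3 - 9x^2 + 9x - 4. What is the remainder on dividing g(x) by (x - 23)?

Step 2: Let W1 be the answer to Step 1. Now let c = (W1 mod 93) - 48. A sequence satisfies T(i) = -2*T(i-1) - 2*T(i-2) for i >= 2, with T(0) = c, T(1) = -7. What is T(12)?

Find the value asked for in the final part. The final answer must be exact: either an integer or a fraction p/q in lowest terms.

-576

Step 1: remainder = value at the root: -4*(23)^4 + 7*(23)^3 - 9*(23)^2 + 9*(23)^1 - 4 = (-1119364) + (85169) + (-4761) + (207) + (-4) = -1038753; answer -1038753
Step 2: W1 = -1038753; c = 9; T(2) = -2*(-7) - 2*(9) = -4; iterating: T(2)=-4, T(3)=22, T(4)=-36, T(5)=28, T(6)=16, T(7)=-88, T(8)=144, T(9)=-112, T(10)=-64, T(11)=352, T(12)=-576; answer -576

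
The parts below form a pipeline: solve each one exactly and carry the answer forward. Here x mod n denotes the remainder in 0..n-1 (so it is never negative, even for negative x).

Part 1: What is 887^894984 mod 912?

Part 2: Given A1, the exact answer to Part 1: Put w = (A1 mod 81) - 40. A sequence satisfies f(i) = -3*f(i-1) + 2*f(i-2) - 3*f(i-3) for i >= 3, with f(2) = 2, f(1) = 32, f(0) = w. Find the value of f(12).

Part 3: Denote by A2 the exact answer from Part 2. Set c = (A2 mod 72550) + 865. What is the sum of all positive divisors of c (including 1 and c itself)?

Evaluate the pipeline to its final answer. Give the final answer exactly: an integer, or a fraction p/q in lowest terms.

98280

Part 1: squarings mod 912: 887^1=887, 887^2=625, 887^4=289, 887^8=529, 887^16=769, 887^32=385, 887^64=481, 887^128=625, 887^256=289, 887^512=529, 887^1024=769, 887^2048=385, 887^4096=481, 887^8192=625, 887^16384=289, 887^32768=529, 887^65536=769, 887^131072=385, 887^262144=481, 887^524288=625; 887^894984 = 887^8 * 887^2048 * 887^8192 * 887^32768 * 887^65536 * 887^262144 * 887^524288 = 49 (mod 912); answer 49
Part 2: A1 = 49; w = 9; f(3) = -3*(2) + 2*(32) - 3*(9) = 31; iterating: f(3)=31, f(4)=-185, f(5)=611, f(6)=-2296, f(7)=8665, f(8)=-32420, f(9)=121478, f(10)=-455269, f(11)=1706023, f(12)=-6393041; answer -6393041
Part 3: A2 = -6393041; c = 64774; 64774 = 2 * 139 * 233; sigma = (1 + 2) * (1 + 139) * (1 + 233) = 3 * 140 * 234 = 98280; answer 98280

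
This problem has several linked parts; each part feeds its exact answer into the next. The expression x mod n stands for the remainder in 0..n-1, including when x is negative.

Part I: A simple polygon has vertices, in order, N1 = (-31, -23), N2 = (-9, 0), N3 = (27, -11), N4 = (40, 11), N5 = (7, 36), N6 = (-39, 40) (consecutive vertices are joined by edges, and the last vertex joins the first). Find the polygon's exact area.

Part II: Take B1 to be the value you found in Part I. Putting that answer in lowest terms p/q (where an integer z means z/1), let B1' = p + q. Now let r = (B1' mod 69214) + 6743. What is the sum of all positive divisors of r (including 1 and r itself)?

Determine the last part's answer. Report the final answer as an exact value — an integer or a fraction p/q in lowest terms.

Part I: cross terms: (-31*0 - -9*-23)=-207, (-9*-11 - 27*0)=99, (27*11 - 40*-11)=737, (40*36 - 7*11)=1363, (7*40 - -39*36)=1684, (-39*-23 - -31*40)=2137; twice the area = |5813| = 5813; area = 5813/2; answer 5813/2
Part II: B1 = 5813/2; threaded value p + q = 5815; r = 12558; 12558 = 2 * 3 * 7 * 13 * 23; sigma = (1 + 2) * (1 + 3) * (1 + 7) * (1 + 13) * (1 + 23) = 3 * 4 * 8 * 14 * 24 = 32256; answer 32256

32256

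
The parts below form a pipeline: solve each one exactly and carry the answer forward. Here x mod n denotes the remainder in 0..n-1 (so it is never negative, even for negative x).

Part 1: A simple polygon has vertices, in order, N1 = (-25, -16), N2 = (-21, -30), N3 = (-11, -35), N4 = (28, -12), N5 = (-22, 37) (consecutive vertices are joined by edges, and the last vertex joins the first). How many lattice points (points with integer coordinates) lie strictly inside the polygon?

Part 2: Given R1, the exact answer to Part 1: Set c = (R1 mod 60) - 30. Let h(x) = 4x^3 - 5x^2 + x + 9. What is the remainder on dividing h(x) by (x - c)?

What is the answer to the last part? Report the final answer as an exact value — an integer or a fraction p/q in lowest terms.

-58191

Part 1: cross terms: (-25*-30 - -21*-16)=414, (-21*-35 - -11*-30)=405, (-11*-12 - 28*-35)=1112, (28*37 - -22*-12)=772, (-22*-16 - -25*37)=1277; twice the area = |3980| = 3980; area = 1990; boundary points = 2 + 5 + 1 + 1 + 1 = 10; strictly interior points = area - boundary/2 + 1 = 1986; answer 1986
Part 2: R1 = 1986; c = -24; remainder = value at the root: 4*(-24)^3 - 5*(-24)^2 + 1*(-24)^1 + 9 = (-55296) + (-2880) + (-24) + (9) = -58191; answer -58191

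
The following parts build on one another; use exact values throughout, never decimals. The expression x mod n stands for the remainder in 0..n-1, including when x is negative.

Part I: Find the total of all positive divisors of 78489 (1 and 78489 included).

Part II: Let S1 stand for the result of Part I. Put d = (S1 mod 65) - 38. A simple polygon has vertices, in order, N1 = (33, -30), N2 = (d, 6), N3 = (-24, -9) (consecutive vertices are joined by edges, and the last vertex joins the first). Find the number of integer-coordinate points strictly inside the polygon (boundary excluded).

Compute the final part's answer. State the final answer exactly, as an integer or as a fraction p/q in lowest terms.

Part I: 78489 = 3^5 * 17 * 19; sigma = (1 + 3 + 9 + 27 + 81 + 243) * (1 + 17) * (1 + 19) = 364 * 18 * 20 = 131040; answer 131040
Part II: S1 = 131040; d = -38; cross terms: (33*6 - -38*-30)=-942, (-38*-9 - -24*6)=486, (-24*-30 - 33*-9)=1017; twice the area = |561| = 561; area = 561/2; boundary points = 1 + 1 + 3 = 5; strictly interior points = area - boundary/2 + 1 = 279; answer 279

279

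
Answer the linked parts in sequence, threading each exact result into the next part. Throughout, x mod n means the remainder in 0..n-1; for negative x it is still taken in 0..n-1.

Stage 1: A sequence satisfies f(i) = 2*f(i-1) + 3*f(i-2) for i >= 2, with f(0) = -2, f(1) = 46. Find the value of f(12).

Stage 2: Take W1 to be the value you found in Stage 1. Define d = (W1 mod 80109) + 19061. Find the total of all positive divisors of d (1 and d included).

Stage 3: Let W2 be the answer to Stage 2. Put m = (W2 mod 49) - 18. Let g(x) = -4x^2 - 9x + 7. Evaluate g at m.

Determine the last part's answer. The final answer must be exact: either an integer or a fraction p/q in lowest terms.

-576

Stage 1: f(2) = 2*(46) + 3*(-2) = 86; iterating: f(2)=86, f(3)=310, f(4)=878, f(5)=2686, f(6)=8006, f(7)=24070, f(8)=72158, f(9)=216526, f(10)=649526, f(11)=1948630, f(12)=5845838; answer 5845838
Stage 2: W1 = 5845838; d = 97051; 97051 = 37 * 43 * 61; sigma = (1 + 37) * (1 + 43) * (1 + 61) = 38 * 44 * 62 = 103664; answer 103664
Stage 3: W2 = 103664; m = 11; -4*(11)^2 - 9*(11)^1 + 7 = (-484) + (-99) + (7) = -576; answer -576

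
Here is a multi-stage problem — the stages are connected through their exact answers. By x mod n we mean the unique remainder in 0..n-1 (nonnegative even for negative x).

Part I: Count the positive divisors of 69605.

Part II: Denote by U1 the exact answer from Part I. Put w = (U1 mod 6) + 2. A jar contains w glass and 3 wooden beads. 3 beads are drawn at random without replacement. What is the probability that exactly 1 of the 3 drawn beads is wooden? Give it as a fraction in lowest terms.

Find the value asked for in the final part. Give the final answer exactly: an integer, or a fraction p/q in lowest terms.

15/28

Part I: 69605 = 5 * 13921; number of divisors = (1+1) * (1+1) = 4; answer 4
Part II: U1 = 4; w = 6; total draws C(9,3) = 84; favorable C(3,1)*C(6,2) = 45; P = 15/28; answer 15/28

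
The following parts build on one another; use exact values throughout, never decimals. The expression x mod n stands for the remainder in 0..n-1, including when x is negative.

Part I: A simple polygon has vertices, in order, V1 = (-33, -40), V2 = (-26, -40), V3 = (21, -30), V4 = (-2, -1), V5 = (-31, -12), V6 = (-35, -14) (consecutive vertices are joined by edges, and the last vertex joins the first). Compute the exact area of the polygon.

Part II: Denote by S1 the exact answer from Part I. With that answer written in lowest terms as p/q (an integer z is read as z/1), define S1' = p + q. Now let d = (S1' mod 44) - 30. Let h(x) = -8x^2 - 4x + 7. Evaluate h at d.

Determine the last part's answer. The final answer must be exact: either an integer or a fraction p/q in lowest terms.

-917

Part I: cross terms: (-33*-40 - -26*-40)=280, (-26*-30 - 21*-40)=1620, (21*-1 - -2*-30)=-81, (-2*-12 - -31*-1)=-7, (-31*-14 - -35*-12)=14, (-35*-40 - -33*-14)=938; twice the area = |2764| = 2764; area = 1382; answer 1382
Part II: S1 = 1382; threaded value p + q = 1383; d = -11; -8*(-11)^2 - 4*(-11)^1 + 7 = (-968) + (44) + (7) = -917; answer -917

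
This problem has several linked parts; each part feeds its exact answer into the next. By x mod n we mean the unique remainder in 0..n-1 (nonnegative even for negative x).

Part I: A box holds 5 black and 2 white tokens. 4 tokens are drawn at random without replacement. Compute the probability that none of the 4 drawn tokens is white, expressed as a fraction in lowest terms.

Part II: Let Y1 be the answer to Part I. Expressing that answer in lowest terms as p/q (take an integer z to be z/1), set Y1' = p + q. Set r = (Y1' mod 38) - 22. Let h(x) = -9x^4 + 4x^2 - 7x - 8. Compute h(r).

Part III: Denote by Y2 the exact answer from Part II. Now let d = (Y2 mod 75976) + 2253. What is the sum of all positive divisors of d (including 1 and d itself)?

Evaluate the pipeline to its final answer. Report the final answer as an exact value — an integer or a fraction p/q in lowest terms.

49688

Part I: total draws C(7,4) = 35; favorable C(5,4) = 5; P = 1/7; answer 1/7
Part II: Y1 = 1/7; threaded value p + q = 8; r = -14; -9*(-14)^4 + 4*(-14)^2 - 7*(-14)^1 - 8 = (-345744) + (784) + (98) + (-8) = -344870; answer -344870
Part III: Y2 = -344870; d = 37263; 37263 = 3 * 12421; sigma = (1 + 3) * (1 + 12421) = 4 * 12422 = 49688; answer 49688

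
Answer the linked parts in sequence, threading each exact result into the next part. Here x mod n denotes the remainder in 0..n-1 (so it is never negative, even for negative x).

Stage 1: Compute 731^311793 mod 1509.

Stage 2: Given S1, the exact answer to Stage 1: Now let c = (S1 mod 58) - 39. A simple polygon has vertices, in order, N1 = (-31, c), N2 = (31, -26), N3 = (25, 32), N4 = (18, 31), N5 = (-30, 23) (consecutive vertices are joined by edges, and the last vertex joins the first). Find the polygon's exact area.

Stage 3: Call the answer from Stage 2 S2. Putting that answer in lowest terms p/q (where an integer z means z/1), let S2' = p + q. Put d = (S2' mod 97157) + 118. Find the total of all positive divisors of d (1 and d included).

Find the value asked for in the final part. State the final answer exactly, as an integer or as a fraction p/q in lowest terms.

7584

Stage 1: squarings mod 1509: 731^1=731, 731^2=175, 731^4=445, 731^8=346, 731^16=505, 731^32=4, 731^64=16, 731^128=256, 731^256=649, 731^512=190, 731^1024=1393, 731^2048=1384, 731^4096=535, 731^8192=1024, 731^16384=1330, 731^32768=352, 731^65536=166, 731^131072=394, 731^262144=1318; 731^311793 = 731^1 * 731^16 * 731^32 * 731^64 * 731^128 * 731^256 * 731^16384 * 731^32768 * 731^262144 = 1304 (mod 1509); answer 1304
Stage 2: S1 = 1304; c = -11; cross terms: (-31*-26 - 31*-11)=1147, (31*32 - 25*-26)=1642, (25*31 - 18*32)=199, (18*23 - -30*31)=1344, (-30*-11 - -31*23)=1043; twice the area = |5375| = 5375; area = 5375/2; answer 5375/2
Stage 3: S2 = 5375/2; threaded value p + q = 5377; d = 5495; 5495 = 5 * 7 * 157; sigma = (1 + 5) * (1 + 7) * (1 + 157) = 6 * 8 * 158 = 7584; answer 7584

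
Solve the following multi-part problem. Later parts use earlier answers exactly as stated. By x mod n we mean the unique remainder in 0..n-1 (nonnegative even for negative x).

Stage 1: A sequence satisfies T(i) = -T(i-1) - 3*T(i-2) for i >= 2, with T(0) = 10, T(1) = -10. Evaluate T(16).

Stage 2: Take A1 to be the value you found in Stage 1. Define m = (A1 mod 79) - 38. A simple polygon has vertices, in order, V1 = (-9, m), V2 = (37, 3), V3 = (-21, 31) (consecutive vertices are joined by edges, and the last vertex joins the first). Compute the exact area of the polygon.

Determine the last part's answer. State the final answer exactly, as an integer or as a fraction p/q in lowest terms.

Stage 1: T(2) = -1*(-10) - 3*(10) = -20; iterating: T(2)=-20, T(3)=50, T(4)=10, T(5)=-160, T(6)=130, T(7)=350, T(8)=-740, T(9)=-310, T(10)=2530, T(11)=-1600, T(12)=-5990, T(13)=10790, T(14)=7180, T(15)=-39550, T(16)=18010; answer 18010
Stage 2: A1 = 18010; m = 39; cross terms: (-9*3 - 37*39)=-1470, (37*31 - -21*3)=1210, (-21*39 - -9*31)=-540; twice the area = |-800| = 800; area = 400; answer 400

400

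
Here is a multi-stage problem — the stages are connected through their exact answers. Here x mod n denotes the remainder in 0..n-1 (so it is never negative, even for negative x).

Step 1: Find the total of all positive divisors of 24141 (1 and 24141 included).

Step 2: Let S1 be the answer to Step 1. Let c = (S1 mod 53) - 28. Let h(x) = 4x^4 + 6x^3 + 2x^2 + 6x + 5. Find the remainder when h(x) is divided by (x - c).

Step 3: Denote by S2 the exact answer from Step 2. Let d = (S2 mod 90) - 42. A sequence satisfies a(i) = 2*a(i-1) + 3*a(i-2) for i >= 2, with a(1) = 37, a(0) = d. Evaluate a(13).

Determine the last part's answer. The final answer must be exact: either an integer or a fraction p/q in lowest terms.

16740397

Step 1: 24141 = 3 * 13 * 619; sigma = (1 + 3) * (1 + 13) * (1 + 619) = 4 * 14 * 620 = 34720; answer 34720
Step 2: S1 = 34720; c = -23; remainder = value at the root: 4*(-23)^4 + 6*(-23)^3 + 2*(-23)^2 + 6*(-23)^1 + 5 = (1119364) + (-73002) + (1058) + (-138) + (5) = 1047287; answer 1047287
Step 3: S2 = 1047287; d = 5; a(2) = 2*(37) + 3*(5) = 89; iterating: a(2)=89, a(3)=289, a(4)=845, a(5)=2557, a(6)=7649, a(7)=22969, a(8)=68885, a(9)=206677, a(10)=620009, a(11)=1860049, a(12)=5580125, a(13)=16740397; answer 16740397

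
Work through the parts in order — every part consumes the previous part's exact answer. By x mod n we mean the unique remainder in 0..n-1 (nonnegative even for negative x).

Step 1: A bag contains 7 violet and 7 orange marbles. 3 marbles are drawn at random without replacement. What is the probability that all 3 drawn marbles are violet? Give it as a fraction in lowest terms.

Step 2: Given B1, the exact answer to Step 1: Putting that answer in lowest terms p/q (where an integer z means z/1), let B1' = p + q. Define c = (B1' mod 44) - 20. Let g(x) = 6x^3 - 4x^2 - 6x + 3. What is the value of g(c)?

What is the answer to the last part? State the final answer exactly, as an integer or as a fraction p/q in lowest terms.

Step 1: total draws C(14,3) = 364; favorable C(7,3) = 35; P = 5/52; answer 5/52
Step 2: B1 = 5/52; threaded value p + q = 57; c = -7; 6*(-7)^3 - 4*(-7)^2 - 6*(-7)^1 + 3 = (-2058) + (-196) + (42) + (3) = -2209; answer -2209

-2209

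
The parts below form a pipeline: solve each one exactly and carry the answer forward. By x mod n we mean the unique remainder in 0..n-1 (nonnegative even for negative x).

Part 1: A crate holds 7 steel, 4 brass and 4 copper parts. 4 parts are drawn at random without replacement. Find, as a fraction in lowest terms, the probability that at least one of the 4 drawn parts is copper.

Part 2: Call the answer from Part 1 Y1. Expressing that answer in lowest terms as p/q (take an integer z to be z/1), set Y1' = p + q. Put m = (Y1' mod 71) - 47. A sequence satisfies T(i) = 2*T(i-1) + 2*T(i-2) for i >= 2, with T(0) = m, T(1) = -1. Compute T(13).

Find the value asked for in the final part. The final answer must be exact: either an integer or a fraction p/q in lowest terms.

Part 1: total draws C(15,4) = 1365; complement C(11,4) = 330; favorable 1365 - 330 = 1035; P = 69/91; answer 69/91
Part 2: Y1 = 69/91; threaded value p + q = 160; m = -29; T(2) = 2*(-1) + 2*(-29) = -60; iterating: T(2)=-60, T(3)=-122, T(4)=-364, T(5)=-972, T(6)=-2672, T(7)=-7288, T(8)=-19920, T(9)=-54416, T(10)=-148672, T(11)=-406176, T(12)=-1109696, T(13)=-3031744; answer -3031744

-3031744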